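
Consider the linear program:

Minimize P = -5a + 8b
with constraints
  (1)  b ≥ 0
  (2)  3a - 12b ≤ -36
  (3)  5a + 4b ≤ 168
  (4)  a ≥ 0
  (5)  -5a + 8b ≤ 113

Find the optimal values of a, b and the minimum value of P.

a = 26, b = 19/2, minimum P = -54

Feasible corners and P = -5a + 8b:
  (26, 19/2) → P = -54
  (0, 3) → P = 24
  (223/15, 281/12) → P = 113
  (0, 113/8) → P = 113

The optimum lies where 3a - 12b = -36 and 5a + 4b = 168.
Solving simultaneously gives a = 26, b = 19/2.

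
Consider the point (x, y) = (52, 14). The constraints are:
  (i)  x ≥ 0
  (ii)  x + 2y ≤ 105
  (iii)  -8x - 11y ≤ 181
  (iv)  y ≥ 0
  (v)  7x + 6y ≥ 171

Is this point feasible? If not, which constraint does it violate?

feasible

(i): 52 ≥ 0 ✓
(ii): 80 ≤ 105 ✓
(iii): -570 ≤ 181 ✓
(iv): 14 ≥ 0 ✓
(v): 448 ≥ 171 ✓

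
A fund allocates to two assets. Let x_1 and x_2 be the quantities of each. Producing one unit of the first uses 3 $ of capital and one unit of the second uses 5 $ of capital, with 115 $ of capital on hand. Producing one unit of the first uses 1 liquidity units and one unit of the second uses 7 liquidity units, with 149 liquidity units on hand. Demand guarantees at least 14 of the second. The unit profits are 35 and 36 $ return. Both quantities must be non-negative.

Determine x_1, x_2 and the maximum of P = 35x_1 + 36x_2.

Vertices and P = 35x_1 + 36x_2:
  (0, 149/7) → P = 5364/7
  (0, 14) → P = 504
  (15/4, 83/4) → P = 3513/4
  (15, 14) → P = 1029

x_1 = 15, x_2 = 14, maximum P = 1029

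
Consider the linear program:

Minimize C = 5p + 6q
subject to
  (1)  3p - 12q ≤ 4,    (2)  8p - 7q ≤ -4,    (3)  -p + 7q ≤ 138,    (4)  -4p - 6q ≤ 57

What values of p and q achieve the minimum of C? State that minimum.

p = -1227/34, q = 495/34, minimum C = -3165/34

Extreme points and C = 5p + 6q:
  (-76/75, -44/75) → C = -644/75
  (-10, -17/6) → C = -67
  (134/7, 1100/49) → C = 11290/49
  (-1227/34, 495/34) → C = -3165/34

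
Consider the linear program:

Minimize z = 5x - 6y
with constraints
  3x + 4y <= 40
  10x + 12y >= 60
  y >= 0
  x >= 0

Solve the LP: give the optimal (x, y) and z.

Corner points and z = 5x - 6y:
  (40/3, 0) → z = 200/3
  (0, 10) → z = -60
  (6, 0) → z = 30
  (0, 5) → z = -30

The optimum lies where 3x + 4y = 40 and x = 0.
Solving simultaneously gives x = 0, y = 10.

x = 0, y = 10, minimum z = -60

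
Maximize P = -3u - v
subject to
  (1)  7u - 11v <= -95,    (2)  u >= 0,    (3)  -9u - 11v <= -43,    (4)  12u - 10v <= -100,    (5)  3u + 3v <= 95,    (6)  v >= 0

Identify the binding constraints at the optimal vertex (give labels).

Extreme points and P = -3u - v:
  (0, 10) → P = -10
  (0, 95/3) → P = -95/3
  (325/33, 240/11) → P = -565/11

The maximum is at (0, 10). Substituting into each constraint, equality holds for (2) and (4); the remaining constraints have slack.

(2) and (4)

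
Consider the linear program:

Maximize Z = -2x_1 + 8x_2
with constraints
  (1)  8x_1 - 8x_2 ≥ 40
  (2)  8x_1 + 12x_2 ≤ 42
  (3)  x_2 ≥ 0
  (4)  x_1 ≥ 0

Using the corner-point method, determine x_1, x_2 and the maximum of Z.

x_1 = 51/10, x_2 = 1/10, maximum Z = -47/5

Vertices and Z = -2x_1 + 8x_2:
  (51/10, 1/10) → Z = -47/5
  (5, 0) → Z = -10
  (21/4, 0) → Z = -21/2

The binding constraints are 8x_1 - 8x_2 = 40 and 8x_1 + 12x_2 = 42.
Solving simultaneously gives x_1 = 51/10, x_2 = 1/10.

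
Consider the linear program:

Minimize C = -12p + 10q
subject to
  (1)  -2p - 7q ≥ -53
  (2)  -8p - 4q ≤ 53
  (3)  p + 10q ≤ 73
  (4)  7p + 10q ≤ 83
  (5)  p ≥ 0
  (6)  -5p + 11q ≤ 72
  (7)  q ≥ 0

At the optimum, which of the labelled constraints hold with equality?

(4) and (7)

Corner points and C = -12p + 10q:
  (19/13, 93/13) → C = 54
  (51/29, 205/29) → C = 1438/29
  (83/61, 437/61) → C = 3374/61
  (83/7, 0) → C = -996/7
  (0, 72/11) → C = 720/11
  (0, 0) → C = 0

The minimum is at (83/7, 0). Substituting into each constraint, equality holds for (4) and (7); the remaining constraints have slack.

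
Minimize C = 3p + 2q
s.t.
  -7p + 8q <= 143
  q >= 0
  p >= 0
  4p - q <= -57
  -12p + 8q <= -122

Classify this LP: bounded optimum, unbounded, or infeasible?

The boundaries -7p + 8q = 143 and -12p + 8q = -122 meet at (53, 257/4), but that point violates 4p - q ≤ -57. Every candidate vertex is excluded by some other constraint, so the feasible region is empty.

infeasible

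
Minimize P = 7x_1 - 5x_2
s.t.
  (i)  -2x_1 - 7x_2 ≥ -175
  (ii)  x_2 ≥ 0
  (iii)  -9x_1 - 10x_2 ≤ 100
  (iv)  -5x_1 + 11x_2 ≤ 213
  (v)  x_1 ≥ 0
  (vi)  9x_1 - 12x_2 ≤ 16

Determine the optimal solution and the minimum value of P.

x_1 = 0, x_2 = 213/11, minimum P = -1065/11

Vertices and P = 7x_1 - 5x_2:
  (434/57, 1301/57) → P = -3467/57
  (2212/87, 1543/87) → P = 7769/87
  (0, 0) → P = 0
  (16/9, 0) → P = 112/9
  (0, 213/11) → P = -1065/11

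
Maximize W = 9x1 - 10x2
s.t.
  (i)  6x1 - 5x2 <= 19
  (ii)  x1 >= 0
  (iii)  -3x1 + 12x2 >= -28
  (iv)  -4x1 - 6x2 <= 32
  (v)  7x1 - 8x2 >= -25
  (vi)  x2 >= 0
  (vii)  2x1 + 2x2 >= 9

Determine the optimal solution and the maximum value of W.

x1 = 83/22, x2 = 8/11, maximum W = 587/22

Corner points and W = 9x1 - 10x2:
  (277/13, 283/13) → W = -337/13
  (83/22, 8/11) → W = 587/22
  (11/15, 113/30) → W = -466/15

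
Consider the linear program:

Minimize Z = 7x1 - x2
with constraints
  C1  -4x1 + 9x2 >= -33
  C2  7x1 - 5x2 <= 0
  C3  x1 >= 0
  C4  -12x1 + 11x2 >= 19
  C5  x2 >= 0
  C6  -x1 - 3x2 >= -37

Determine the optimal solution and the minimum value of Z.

Feasible corners and Z = 7x1 - x2:
  (95/17, 133/17) → Z = 532/17
  (185/26, 259/26) → Z = 518/13
  (0, 19/11) → Z = -19/11
  (0, 37/3) → Z = -37/3

The binding constraints are x1 = 0 and -x1 - 3x2 = -37.
Solving simultaneously gives x1 = 0, x2 = 37/3.

x1 = 0, x2 = 37/3, minimum Z = -37/3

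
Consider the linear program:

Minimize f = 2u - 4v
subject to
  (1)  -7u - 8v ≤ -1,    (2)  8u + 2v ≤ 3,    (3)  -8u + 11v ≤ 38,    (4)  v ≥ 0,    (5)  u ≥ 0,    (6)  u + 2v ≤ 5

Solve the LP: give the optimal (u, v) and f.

u = 0, v = 3/2, minimum f = -6

Feasible corners and f = 2u - 4v:
  (1/7, 0) → f = 2/7
  (0, 1/8) → f = -1/2
  (3/8, 0) → f = 3/4
  (0, 3/2) → f = -6

At the optimal vertex, 8u + 2v = 3 and u = 0.
Solving simultaneously gives u = 0, v = 3/2.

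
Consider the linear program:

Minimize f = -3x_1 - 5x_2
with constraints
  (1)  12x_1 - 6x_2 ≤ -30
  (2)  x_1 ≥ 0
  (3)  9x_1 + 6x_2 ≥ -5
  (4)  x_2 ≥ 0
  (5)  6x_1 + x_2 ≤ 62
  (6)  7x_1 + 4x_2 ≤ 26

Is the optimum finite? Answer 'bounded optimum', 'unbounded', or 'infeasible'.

bounded optimum

Extreme points and f = -3x_1 - 5x_2:
  (0, 5) → f = -25
  (2/5, 29/5) → f = -151/5
  (0, 13/2) → f = -65/2
The feasible region has finitely many vertices and no improving ray; the minimum is -65/2 at (0, 13/2).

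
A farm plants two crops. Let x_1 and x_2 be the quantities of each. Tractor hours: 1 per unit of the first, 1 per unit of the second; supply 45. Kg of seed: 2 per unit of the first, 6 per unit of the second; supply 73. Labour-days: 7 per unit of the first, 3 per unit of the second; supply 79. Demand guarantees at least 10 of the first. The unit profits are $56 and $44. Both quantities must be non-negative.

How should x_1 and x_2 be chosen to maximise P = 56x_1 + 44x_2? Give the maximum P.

x_1 = 10, x_2 = 3, maximum P = 692

Feasible corners and P = 56x_1 + 44x_2:
  (79/7, 0) → P = 632
  (10, 0) → P = 560
  (10, 3) → P = 692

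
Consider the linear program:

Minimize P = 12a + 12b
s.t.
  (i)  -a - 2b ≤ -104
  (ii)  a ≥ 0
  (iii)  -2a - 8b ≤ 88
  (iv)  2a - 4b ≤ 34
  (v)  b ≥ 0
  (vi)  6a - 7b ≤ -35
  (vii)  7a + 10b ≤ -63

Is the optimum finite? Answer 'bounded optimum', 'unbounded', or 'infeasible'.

The boundaries -a - 2b = -104 and a = 0 meet at (0, 52), but that point violates 7a + 10b ≤ -63. Every candidate vertex is excluded by some other constraint, so the feasible region is empty.

infeasible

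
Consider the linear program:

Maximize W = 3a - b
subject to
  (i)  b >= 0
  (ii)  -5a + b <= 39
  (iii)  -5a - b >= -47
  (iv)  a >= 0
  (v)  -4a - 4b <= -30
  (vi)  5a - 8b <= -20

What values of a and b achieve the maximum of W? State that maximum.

Extreme points and W = 3a - b:
  (4/5, 43) → W = -203/5
  (0, 39) → W = -39
  (356/45, 67/9) → W = 733/45
  (0, 15/2) → W = -15/2
  (40/13, 115/26) → W = 125/26

The optimum lies where -5a - b = -47 and 5a - 8b = -20.
Solving simultaneously gives a = 356/45, b = 67/9.

a = 356/45, b = 67/9, maximum W = 733/45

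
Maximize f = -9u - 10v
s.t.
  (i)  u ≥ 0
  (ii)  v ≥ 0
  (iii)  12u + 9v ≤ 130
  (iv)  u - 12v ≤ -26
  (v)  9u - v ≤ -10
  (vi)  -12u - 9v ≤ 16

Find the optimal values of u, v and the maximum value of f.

Corner points and f = -9u - 10v:
  (0, 130/9) → f = -1300/9
  (0, 10) → f = -100
  (40/93, 430/31) → f = -4420/31

The binding constraints are u = 0 and 9u - v = -10.
Solving simultaneously gives u = 0, v = 10.

u = 0, v = 10, maximum f = -100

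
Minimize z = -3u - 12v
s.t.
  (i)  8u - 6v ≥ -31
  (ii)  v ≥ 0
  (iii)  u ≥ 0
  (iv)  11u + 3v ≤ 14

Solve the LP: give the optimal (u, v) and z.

Corner points and z = -3u - 12v:
  (0, 0) → z = 0
  (14/11, 0) → z = -42/11
  (0, 14/3) → z = -56

The optimum lies where u = 0 and 11u + 3v = 14.
Solving simultaneously gives u = 0, v = 14/3.

u = 0, v = 14/3, minimum z = -56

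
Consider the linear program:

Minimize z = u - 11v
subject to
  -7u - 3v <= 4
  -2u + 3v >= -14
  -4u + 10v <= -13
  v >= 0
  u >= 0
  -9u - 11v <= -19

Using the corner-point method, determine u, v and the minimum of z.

Feasible corners and z = u - 11v:
  (101/8, 15/4) → z = -229/8
  (7, 0) → z = 7
  (13/4, 0) → z = 13/4

u = 101/8, v = 15/4, minimum z = -229/8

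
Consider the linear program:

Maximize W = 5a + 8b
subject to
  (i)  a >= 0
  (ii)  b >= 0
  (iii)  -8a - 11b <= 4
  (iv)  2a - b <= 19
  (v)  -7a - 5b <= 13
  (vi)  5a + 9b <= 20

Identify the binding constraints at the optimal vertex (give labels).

(ii) and (vi)

Vertices and W = 5a + 8b:
  (0, 0) → W = 0
  (0, 20/9) → W = 160/9
  (4, 0) → W = 20

The maximum is at (4, 0). Substituting into each constraint, equality holds for (ii) and (vi); the remaining constraints have slack.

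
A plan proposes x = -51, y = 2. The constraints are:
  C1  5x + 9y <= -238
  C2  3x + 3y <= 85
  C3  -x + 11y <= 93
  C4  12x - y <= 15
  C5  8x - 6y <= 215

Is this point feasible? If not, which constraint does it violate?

Constraint C1: 5x + 9y = -237, which is not ≤ -238. All other constraints are satisfied.

not feasible — violates C1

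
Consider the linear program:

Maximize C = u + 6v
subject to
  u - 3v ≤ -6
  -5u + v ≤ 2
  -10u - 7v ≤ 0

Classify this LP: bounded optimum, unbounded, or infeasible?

From the feasible point (0, 2), moving in the direction (1, 5) keeps every constraint satisfied while C increases without bound.

unbounded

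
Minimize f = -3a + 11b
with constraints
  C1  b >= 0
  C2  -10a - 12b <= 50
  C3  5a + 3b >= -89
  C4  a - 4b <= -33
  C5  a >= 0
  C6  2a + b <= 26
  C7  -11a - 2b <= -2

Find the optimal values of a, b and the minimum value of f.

a = 71/9, b = 92/9, minimum f = 799/9

Corner points and f = -3a + 11b:
  (0, 33/4) → f = 363/4
  (71/9, 92/9) → f = 799/9
  (0, 26) → f = 286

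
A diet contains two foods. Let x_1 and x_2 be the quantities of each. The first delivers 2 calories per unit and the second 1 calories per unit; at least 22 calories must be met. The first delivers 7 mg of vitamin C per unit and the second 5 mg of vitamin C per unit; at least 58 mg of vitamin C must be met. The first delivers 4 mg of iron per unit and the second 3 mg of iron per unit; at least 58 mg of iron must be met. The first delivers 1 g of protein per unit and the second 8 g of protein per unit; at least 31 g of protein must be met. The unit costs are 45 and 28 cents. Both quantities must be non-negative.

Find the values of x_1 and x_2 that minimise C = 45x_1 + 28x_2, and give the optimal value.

x_1 = 4, x_2 = 14, minimum C = 572

Feasible corners and C = 45x_1 + 28x_2:
  (0, 22) → C = 616
  (31, 0) → C = 1395
  (4, 14) → C = 572
  (371/29, 66/29) → C = 18543/29
The feasible region is unbounded (it extends along (0, 1), (1, 0)), but C strictly increases along every unbounded feasible direction, so there is no improving ray and the minimum is attained at a vertex.

The binding constraints are 2x_1 + x_2 = 22 and 4x_1 + 3x_2 = 58.
Solving simultaneously gives x_1 = 4, x_2 = 14.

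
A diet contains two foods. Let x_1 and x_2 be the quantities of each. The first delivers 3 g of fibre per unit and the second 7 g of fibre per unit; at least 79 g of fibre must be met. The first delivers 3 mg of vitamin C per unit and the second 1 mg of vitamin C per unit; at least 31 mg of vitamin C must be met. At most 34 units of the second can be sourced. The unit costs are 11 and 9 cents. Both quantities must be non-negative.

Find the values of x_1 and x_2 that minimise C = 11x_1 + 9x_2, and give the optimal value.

x_1 = 23/3, x_2 = 8, minimum C = 469/3

Vertices and C = 11x_1 + 9x_2:
  (0, 31) → C = 279
  (0, 34) → C = 306
  (79/3, 0) → C = 869/3
  (23/3, 8) → C = 469/3
The feasible region is unbounded (it extends along (1, 0)), but C strictly increases along every unbounded feasible direction, so there is no improving ray and the minimum is attained at a vertex.

At the optimal vertex, 3x_1 + 7x_2 = 79 and 3x_1 + x_2 = 31.
Solving simultaneously gives x_1 = 23/3, x_2 = 8.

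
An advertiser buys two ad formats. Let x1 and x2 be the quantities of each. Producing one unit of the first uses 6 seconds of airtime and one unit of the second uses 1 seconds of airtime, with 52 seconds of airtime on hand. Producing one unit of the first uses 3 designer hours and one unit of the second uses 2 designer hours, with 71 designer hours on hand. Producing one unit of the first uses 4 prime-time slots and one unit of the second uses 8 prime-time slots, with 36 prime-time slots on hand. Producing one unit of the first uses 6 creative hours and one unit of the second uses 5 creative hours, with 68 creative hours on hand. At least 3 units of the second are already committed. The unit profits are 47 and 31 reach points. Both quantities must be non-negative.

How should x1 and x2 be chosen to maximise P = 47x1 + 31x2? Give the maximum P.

x1 = 3, x2 = 3, maximum P = 234

Corner points and P = 47x1 + 31x2:
  (0, 9/2) → P = 279/2
  (0, 3) → P = 93
  (3, 3) → P = 234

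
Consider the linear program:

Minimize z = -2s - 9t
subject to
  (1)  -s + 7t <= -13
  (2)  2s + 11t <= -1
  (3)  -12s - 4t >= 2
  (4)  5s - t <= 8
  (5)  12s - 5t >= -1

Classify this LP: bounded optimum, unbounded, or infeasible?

Feasible corners and z = -2s - 9t:
  (19/44, -79/44) → z = 673/44
  (-72/79, -157/79) → z = 1557/79
  (15/16, -53/16) → z = 447/16
The feasible region has finitely many vertices and no improving ray; the minimum is 673/44 at (19/44, -79/44).

bounded optimum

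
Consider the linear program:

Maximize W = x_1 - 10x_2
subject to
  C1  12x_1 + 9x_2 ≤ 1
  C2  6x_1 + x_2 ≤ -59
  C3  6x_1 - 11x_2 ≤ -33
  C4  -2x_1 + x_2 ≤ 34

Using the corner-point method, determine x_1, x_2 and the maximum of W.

Extreme points and W = x_1 - 10x_2:
  (-341/36, -13/6) → W = 439/36
  (-93/8, 43/4) → W = -953/8
  (-341/16, -69/8) → W = 1039/16

x_1 = -341/16, x_2 = -69/8, maximum W = 1039/16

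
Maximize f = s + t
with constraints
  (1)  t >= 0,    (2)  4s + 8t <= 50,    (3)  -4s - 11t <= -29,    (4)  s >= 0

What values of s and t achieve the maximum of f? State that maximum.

s = 25/2, t = 0, maximum f = 25/2

Corner points and f = s + t:
  (25/2, 0) → f = 25/2
  (29/4, 0) → f = 29/4
  (0, 25/4) → f = 25/4
  (0, 29/11) → f = 29/11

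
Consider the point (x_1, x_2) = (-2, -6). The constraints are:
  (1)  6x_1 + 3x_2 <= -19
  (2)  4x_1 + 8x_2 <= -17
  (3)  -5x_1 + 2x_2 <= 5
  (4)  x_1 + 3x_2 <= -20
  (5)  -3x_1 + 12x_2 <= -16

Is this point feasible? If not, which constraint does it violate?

(1): -30 ≤ -19 ✓
(2): -56 ≤ -17 ✓
(3): -2 ≤ 5 ✓
(4): -20 ≤ -20 ✓
(5): -66 ≤ -16 ✓

feasible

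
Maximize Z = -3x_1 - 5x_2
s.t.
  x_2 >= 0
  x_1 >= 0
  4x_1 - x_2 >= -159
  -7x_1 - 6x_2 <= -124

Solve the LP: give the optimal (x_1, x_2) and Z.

Corner points and Z = -3x_1 - 5x_2:
  (124/7, 0) → Z = -372/7
  (0, 159) → Z = -795
  (0, 62/3) → Z = -310/3
The feasible region is unbounded (it extends along (1, 4), (1, 0)), but Z strictly decreases along every unbounded feasible direction, so there is no improving ray and the maximum is attained at a vertex.

The binding constraints are x_2 = 0 and -7x_1 - 6x_2 = -124.
Solving simultaneously gives x_1 = 124/7, x_2 = 0.

x_1 = 124/7, x_2 = 0, maximum Z = -372/7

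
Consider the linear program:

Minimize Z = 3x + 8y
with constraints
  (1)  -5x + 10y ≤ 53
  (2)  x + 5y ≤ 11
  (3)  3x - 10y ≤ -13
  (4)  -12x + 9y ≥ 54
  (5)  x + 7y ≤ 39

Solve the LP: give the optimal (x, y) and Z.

x = -20, y = -47/10, minimum Z = -488/5

Vertices and Z = 3x + 8y:
  (-31/7, 108/35) → Z = 57/5
  (-20, -47/10) → Z = -488/5
  (-57/23, 62/23) → Z = 325/23
  (-141/31, -2/31) → Z = -439/31

The binding constraints are -5x + 10y = 53 and 3x - 10y = -13.
Solving simultaneously gives x = -20, y = -47/10.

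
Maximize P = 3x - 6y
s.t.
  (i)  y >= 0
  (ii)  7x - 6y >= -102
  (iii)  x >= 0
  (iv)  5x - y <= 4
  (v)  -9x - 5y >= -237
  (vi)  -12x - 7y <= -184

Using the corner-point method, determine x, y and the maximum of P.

Extreme points and P = 3x - 6y:
  (126/23, 538/23) → P = -2850/23
  (390/121, 2512/121) → P = -13902/121
  (212/47, 872/47) → P = -4596/47

The optimum lies where 5x - y = 4 and -12x - 7y = -184.
Solving simultaneously gives x = 212/47, y = 872/47.

x = 212/47, y = 872/47, maximum P = -4596/47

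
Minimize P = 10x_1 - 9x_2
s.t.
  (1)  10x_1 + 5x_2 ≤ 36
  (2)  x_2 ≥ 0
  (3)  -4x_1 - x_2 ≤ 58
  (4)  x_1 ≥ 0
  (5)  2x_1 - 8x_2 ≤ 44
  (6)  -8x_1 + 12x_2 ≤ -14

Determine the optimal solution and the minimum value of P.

x_1 = 7/4, x_2 = 0, minimum P = 35/2

Feasible corners and P = 10x_1 - 9x_2:
  (18/5, 0) → P = 36
  (251/80, 37/40) → P = 461/20
  (7/4, 0) → P = 35/2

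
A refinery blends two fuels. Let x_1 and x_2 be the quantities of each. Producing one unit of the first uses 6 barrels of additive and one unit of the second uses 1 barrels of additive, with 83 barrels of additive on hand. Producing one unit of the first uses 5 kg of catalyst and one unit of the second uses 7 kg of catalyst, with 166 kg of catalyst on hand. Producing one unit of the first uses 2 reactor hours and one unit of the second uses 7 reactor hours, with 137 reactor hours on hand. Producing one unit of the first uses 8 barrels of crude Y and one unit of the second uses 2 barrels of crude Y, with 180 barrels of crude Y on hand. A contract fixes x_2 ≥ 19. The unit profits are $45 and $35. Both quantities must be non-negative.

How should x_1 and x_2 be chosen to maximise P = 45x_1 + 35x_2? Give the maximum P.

x_1 = 2, x_2 = 19, maximum P = 755

Vertices and P = 45x_1 + 35x_2:
  (0, 137/7) → P = 685
  (0, 19) → P = 665
  (2, 19) → P = 755

The binding constraints are 2x_1 + 7x_2 = 137 and x_2 = 19.
Solving simultaneously gives x_1 = 2, x_2 = 19.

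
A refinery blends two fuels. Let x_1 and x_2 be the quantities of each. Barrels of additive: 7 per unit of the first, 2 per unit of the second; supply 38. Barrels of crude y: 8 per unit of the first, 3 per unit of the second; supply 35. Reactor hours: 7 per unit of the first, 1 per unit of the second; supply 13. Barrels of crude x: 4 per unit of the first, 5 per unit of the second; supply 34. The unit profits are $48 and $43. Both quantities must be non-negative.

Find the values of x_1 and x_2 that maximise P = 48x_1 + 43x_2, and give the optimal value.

Feasible corners and P = 48x_1 + 43x_2:
  (0, 0) → P = 0
  (0, 34/5) → P = 1462/5
  (13/7, 0) → P = 624/7
  (1, 6) → P = 306

x_1 = 1, x_2 = 6, maximum P = 306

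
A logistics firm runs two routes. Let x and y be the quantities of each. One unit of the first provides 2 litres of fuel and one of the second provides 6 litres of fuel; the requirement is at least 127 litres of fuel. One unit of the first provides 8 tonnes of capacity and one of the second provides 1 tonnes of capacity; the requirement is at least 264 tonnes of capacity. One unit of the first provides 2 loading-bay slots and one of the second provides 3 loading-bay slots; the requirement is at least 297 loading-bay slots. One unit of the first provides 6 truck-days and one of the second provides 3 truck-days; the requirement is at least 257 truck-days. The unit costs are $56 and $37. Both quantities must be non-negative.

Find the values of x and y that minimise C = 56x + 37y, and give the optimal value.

The feasible region is unbounded (it extends along (0, 1), (1, 0)), but C strictly increases along every unbounded feasible direction, so there is no improving ray and the minimum is attained at a vertex.

x = 45/2, y = 84, minimum C = 4368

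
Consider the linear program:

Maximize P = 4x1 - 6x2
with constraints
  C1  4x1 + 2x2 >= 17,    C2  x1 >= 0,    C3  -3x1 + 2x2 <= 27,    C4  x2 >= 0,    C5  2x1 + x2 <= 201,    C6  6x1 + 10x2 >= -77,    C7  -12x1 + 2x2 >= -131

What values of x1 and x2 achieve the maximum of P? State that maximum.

x1 = 131/12, x2 = 0, maximum P = 131/3

Feasible corners and P = 4x1 - 6x2:
  (0, 17/2) → P = -51
  (17/4, 0) → P = 17
  (0, 27/2) → P = -81
  (158/9, 239/6) → P = -1519/9
  (131/12, 0) → P = 131/3

The optimum lies where x2 = 0 and -12x1 + 2x2 = -131.
Solving simultaneously gives x1 = 131/12, x2 = 0.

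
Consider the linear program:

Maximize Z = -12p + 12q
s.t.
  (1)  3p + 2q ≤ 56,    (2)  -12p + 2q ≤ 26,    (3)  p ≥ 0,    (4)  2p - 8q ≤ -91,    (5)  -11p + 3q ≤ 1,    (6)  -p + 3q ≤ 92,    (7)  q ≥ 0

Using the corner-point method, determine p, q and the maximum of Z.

Extreme points and Z = -12p + 12q:
  (19/2, 55/4) → Z = 51
  (166/31, 619/31) → Z = 5436/31
  (265/82, 999/82) → Z = 4404/41

At the optimal vertex, 3p + 2q = 56 and -11p + 3q = 1.
Solving simultaneously gives p = 166/31, q = 619/31.

p = 166/31, q = 619/31, maximum Z = 5436/31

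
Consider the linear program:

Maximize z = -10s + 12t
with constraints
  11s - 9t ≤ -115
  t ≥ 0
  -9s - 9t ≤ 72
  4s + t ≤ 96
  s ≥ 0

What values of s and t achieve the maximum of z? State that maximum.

s = 0, t = 96, maximum z = 1152

Corner points and z = -10s + 12t:
  (749/47, 1516/47) → z = 10702/47
  (0, 115/9) → z = 460/3
  (0, 96) → z = 1152

The optimum lies where 4s + t = 96 and s = 0.
Solving simultaneously gives s = 0, t = 96.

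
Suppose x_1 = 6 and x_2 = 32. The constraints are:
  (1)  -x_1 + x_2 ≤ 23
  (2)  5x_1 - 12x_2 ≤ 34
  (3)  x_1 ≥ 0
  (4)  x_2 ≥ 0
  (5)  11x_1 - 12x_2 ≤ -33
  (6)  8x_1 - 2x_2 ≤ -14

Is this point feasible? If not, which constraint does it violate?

Constraint (1): -x_1 + x_2 = 26, which is not ≤ 23. All other constraints are satisfied.

not feasible — violates (1)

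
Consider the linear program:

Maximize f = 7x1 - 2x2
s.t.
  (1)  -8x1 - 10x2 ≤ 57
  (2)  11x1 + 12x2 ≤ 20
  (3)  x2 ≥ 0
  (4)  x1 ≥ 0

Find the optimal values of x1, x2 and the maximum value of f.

x1 = 20/11, x2 = 0, maximum f = 140/11

The binding constraints are 11x1 + 12x2 = 20 and x2 = 0.
Solving simultaneously gives x1 = 20/11, x2 = 0.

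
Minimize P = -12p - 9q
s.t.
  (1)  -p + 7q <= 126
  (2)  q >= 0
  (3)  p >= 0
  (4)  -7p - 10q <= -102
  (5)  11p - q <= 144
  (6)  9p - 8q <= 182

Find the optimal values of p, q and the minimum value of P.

Corner points and P = -12p - 9q:
  (0, 18) → P = -162
  (567/38, 765/38) → P = -13689/38
  (0, 51/5) → P = -459/5
  (514/39, 38/39) → P = -2170/13

At the optimal vertex, -p + 7q = 126 and 11p - q = 144.
Solving simultaneously gives p = 567/38, q = 765/38.

p = 567/38, q = 765/38, minimum P = -13689/38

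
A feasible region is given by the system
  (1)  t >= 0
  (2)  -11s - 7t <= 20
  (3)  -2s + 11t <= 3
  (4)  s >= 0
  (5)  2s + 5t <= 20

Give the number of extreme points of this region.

4

Of the 10 pairwise boundary intersections, those satisfying every inequality are:
  (0, 0)
  (10, 0)
  (0, 3/11)
  (205/32, 23/16)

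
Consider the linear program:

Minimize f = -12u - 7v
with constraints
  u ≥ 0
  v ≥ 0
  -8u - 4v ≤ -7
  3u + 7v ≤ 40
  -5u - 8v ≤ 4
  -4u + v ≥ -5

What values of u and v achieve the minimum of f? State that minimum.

u = 75/31, v = 145/31, minimum f = -1915/31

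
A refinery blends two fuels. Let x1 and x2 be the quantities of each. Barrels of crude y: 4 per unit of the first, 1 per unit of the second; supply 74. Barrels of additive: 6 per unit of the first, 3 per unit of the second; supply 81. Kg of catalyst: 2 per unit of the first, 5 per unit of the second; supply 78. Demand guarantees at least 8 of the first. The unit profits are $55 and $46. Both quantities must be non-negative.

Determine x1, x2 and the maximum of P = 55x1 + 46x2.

x1 = 8, x2 = 11, maximum P = 946

Extreme points and P = 55x1 + 46x2:
  (27/2, 0) → P = 1485/2
  (8, 0) → P = 440
  (8, 11) → P = 946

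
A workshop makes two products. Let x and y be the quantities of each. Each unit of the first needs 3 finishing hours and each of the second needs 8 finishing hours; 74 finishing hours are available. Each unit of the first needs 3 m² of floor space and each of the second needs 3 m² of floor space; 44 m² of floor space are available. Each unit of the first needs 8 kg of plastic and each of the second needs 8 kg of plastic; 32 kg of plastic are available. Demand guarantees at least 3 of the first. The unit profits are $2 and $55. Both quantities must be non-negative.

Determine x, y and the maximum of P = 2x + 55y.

Feasible corners and P = 2x + 55y:
  (4, 0) → P = 8
  (3, 0) → P = 6
  (3, 1) → P = 61

x = 3, y = 1, maximum P = 61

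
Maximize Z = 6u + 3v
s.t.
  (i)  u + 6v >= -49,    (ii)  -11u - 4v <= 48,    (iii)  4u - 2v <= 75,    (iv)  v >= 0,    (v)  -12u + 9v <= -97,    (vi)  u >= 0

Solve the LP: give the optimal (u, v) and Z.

u = 481/12, v = 128/3, maximum Z = 737/2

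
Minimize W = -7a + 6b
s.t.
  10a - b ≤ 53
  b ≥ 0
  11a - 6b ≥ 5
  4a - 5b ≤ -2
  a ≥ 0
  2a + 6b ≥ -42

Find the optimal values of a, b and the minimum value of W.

a = 267/46, b = 116/23, minimum W = -477/46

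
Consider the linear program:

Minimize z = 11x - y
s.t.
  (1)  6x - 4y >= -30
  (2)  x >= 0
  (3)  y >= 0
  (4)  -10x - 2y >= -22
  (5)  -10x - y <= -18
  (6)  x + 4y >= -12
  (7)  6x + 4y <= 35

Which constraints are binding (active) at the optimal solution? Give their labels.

Feasible corners and z = 11x - y:
  (11/5, 0) → z = 121/5
  (9/5, 0) → z = 99/5
  (7/5, 4) → z = 57/5

The minimum is at (7/5, 4). Substituting into each constraint, equality holds for (4) and (5); the remaining constraints have slack.

(4) and (5)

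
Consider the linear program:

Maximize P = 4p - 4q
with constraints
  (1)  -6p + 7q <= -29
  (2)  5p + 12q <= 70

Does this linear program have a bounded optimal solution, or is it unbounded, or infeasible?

From the feasible point (838/107, 275/107), moving in the direction (12, -5) keeps every constraint satisfied while P increases without bound.

unbounded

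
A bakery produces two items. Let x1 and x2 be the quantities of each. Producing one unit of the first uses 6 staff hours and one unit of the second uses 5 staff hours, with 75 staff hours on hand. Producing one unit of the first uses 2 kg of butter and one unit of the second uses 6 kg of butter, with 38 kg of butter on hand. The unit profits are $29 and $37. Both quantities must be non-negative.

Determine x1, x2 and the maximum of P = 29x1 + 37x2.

x1 = 10, x2 = 3, maximum P = 401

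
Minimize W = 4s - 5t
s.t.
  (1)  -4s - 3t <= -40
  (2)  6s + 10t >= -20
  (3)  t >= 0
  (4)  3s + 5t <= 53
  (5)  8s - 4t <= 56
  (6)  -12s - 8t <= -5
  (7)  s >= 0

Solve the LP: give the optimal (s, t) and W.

Corner points and W = 4s - 5t:
  (41/11, 92/11) → W = -296/11
  (41/5, 12/5) → W = 104/5
  (123/13, 64/13) → W = 172/13

The optimum lies where -4s - 3t = -40 and 3s + 5t = 53.
Solving simultaneously gives s = 41/11, t = 92/11.

s = 41/11, t = 92/11, minimum W = -296/11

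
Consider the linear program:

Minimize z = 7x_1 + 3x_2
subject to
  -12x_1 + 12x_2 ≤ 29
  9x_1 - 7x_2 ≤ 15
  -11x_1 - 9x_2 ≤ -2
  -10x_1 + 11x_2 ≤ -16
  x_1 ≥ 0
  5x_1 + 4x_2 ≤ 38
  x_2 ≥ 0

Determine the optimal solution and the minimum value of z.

Extreme points and z = 7x_1 + 3x_2:
  (53/29, 6/29) → z = 389/29
  (5/3, 0) → z = 35/3
  (8/5, 0) → z = 56/5

The optimum lies where -10x_1 + 11x_2 = -16 and x_2 = 0.
Solving simultaneously gives x_1 = 8/5, x_2 = 0.

x_1 = 8/5, x_2 = 0, minimum z = 56/5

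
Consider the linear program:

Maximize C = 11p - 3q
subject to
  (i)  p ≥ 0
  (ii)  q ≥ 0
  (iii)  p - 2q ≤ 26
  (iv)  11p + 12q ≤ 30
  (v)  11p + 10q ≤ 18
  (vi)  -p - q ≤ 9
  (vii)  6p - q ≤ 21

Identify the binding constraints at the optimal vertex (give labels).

(ii) and (v)

Vertices and C = 11p - 3q:
  (0, 0) → C = 0
  (0, 9/5) → C = -27/5
  (18/11, 0) → C = 18

The maximum is at (18/11, 0). Substituting into each constraint, equality holds for (ii) and (v); the remaining constraints have slack.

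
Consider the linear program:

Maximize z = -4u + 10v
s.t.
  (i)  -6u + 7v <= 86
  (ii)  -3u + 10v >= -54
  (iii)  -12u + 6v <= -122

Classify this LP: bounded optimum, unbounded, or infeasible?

unbounded

From the feasible point (685/24, 147/4), moving in the direction (7, 6) keeps every constraint satisfied while z increases without bound.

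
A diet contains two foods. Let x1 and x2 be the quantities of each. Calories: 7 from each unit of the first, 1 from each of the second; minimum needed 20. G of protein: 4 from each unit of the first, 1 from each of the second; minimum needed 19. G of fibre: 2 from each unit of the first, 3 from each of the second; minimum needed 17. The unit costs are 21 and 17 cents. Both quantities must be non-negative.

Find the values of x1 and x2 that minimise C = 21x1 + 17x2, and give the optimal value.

x1 = 4, x2 = 3, minimum C = 135

Extreme points and C = 21x1 + 17x2:
  (0, 20) → C = 340
  (17/2, 0) → C = 357/2
  (1/3, 53/3) → C = 922/3
  (4, 3) → C = 135
The feasible region is unbounded (it extends along (0, 1), (1, 0)), but C strictly increases along every unbounded feasible direction, so there is no improving ray and the minimum is attained at a vertex.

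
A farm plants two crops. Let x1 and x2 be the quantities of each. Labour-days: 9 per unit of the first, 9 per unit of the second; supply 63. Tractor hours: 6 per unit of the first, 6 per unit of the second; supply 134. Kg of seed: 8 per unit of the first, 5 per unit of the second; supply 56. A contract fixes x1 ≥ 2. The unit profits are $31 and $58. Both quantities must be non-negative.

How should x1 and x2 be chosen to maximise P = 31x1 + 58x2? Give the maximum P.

Extreme points and P = 31x1 + 58x2:
  (7, 0) → P = 217
  (2, 0) → P = 62
  (2, 5) → P = 352

x1 = 2, x2 = 5, maximum P = 352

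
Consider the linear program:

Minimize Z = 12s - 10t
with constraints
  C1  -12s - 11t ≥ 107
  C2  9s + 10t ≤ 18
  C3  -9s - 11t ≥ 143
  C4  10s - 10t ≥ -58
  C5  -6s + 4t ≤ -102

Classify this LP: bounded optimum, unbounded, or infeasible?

Extreme points and Z = 12s - 10t:
  (12, -251/11) → Z = 4094/11
  (275/51, -296/17) → Z = 4060/17
The feasible region has finitely many vertices and no improving ray; the minimum is 4060/17 at (275/51, -296/17).

bounded optimum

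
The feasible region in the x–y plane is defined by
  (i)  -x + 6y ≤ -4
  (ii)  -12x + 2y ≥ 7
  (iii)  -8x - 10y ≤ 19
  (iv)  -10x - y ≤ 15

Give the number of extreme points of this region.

3

Intersecting each pair of boundary lines and keeping only the points that satisfy every inequality leaves:
  (-5/7, -11/14)
  (-37/29, -51/58)
  (-27/34, -43/34)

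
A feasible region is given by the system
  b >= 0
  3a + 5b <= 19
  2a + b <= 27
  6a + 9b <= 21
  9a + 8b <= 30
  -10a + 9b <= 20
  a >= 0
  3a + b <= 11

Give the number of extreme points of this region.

Intersecting each pair of boundary lines and keeping only the points that satisfy every inequality leaves:
  (10/3, 0)
  (0, 0)
  (34/11, 3/11)
  (1/16, 55/24)
  (0, 20/9)

5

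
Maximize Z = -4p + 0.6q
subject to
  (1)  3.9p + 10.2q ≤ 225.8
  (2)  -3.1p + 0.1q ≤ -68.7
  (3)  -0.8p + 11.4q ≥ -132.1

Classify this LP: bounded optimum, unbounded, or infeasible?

bounded optimum

Vertices and Z = -4p + 0.6q:
  (72332/3201, 43205/3201) → Z = -263405/3201
  (65359/877, -33455/5262) → Z = -529563/1754
  (76997/3526, -35455/3526) → Z = -329261/3526
The feasible region has finitely many vertices and no improving ray; the maximum is -263405/3201 at (72332/3201, 43205/3201).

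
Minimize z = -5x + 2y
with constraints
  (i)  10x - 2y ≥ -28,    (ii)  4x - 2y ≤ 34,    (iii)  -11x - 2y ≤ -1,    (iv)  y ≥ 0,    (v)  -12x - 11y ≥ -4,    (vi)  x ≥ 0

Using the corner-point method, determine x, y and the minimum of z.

x = 1/3, y = 0, minimum z = -5/3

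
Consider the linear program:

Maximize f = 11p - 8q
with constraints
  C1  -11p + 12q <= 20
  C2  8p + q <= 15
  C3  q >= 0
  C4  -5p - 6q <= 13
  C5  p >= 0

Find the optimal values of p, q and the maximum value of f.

p = 15/8, q = 0, maximum f = 165/8

The optimum lies where 8p + q = 15 and q = 0.
Solving simultaneously gives p = 15/8, q = 0.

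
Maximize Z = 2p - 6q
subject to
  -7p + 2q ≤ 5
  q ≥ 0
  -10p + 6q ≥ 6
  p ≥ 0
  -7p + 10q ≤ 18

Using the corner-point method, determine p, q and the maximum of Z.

p = 0, q = 1, maximum Z = -6

Feasible corners and Z = 2p - 6q:
  (0, 1) → Z = -6
  (24/29, 69/29) → Z = -366/29
  (0, 9/5) → Z = -54/5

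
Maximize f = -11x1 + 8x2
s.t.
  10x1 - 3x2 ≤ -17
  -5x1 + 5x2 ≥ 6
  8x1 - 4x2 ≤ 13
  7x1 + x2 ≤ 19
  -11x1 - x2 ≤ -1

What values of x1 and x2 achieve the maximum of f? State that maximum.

Extreme points and f = -11x1 + 8x2:
  (40/31, 309/31) → f = 2032/31
  (-14/43, 197/43) → f = 1730/43
  (-9/2, 101/2) → f = 907/2

x1 = -9/2, x2 = 101/2, maximum f = 907/2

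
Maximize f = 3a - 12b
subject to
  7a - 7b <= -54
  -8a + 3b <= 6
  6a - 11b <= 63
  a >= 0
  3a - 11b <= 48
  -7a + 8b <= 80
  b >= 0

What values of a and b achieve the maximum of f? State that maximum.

Feasible corners and f = 3a - 12b:
  (24/7, 78/7) → f = -864/7
  (128/7, 26) → f = -1800/7
  (192/43, 598/43) → f = -6600/43

a = 24/7, b = 78/7, maximum f = -864/7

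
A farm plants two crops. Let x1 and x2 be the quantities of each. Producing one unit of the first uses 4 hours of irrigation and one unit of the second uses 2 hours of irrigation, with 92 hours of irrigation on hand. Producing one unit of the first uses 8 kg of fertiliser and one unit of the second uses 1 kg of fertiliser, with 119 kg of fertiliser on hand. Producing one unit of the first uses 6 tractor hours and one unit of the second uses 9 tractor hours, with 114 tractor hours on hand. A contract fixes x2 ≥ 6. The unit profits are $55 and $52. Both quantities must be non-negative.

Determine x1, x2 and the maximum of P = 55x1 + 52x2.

x1 = 10, x2 = 6, maximum P = 862

The optimum lies where 6x1 + 9x2 = 114 and x2 = 6.
Solving simultaneously gives x1 = 10, x2 = 6.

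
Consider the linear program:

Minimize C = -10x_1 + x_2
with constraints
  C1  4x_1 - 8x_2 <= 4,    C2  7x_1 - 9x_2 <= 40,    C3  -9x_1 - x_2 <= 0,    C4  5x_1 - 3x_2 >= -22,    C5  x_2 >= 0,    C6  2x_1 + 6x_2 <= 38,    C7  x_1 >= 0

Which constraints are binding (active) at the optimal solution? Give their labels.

C1 and C6

Extreme points and C = -10x_1 + x_2:
  (1, 0) → C = -10
  (41/5, 18/5) → C = -392/5
  (0, 0) → C = 0
  (0, 19/3) → C = 19/3

The minimum is at (41/5, 18/5). Substituting into each constraint, equality holds for C1 and C6; the remaining constraints have slack.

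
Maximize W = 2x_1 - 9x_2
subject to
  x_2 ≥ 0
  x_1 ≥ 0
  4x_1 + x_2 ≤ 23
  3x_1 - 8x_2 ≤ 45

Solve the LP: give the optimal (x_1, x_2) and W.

x_1 = 23/4, x_2 = 0, maximum W = 23/2

Corner points and W = 2x_1 - 9x_2:
  (0, 0) → W = 0
  (23/4, 0) → W = 23/2
  (0, 23) → W = -207

At the optimal vertex, x_2 = 0 and 4x_1 + x_2 = 23.
Solving simultaneously gives x_1 = 23/4, x_2 = 0.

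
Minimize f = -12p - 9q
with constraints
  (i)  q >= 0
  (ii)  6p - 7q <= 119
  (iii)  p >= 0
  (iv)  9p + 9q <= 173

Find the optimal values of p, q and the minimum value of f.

Extreme points and f = -12p - 9q:
  (0, 0) → f = 0
  (173/9, 0) → f = -692/3
  (0, 173/9) → f = -173

p = 173/9, q = 0, minimum f = -692/3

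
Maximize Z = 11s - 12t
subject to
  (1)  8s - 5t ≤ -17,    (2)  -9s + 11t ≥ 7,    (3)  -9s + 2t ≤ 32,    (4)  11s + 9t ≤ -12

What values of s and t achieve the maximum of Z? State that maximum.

s = -152/43, t = -97/43, maximum Z = -508/43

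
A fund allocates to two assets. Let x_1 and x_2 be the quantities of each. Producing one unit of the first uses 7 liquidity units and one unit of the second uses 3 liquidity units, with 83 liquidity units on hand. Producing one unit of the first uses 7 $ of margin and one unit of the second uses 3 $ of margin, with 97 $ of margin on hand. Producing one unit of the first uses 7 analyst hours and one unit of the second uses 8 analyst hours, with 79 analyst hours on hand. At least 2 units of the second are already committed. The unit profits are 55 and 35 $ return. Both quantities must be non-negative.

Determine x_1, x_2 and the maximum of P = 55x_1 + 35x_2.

x_1 = 9, x_2 = 2, maximum P = 565

Vertices and P = 55x_1 + 35x_2:
  (0, 79/8) → P = 2765/8
  (0, 2) → P = 70
  (9, 2) → P = 565

At the optimal vertex, 7x_1 + 8x_2 = 79 and x_2 = 2.
Solving simultaneously gives x_1 = 9, x_2 = 2.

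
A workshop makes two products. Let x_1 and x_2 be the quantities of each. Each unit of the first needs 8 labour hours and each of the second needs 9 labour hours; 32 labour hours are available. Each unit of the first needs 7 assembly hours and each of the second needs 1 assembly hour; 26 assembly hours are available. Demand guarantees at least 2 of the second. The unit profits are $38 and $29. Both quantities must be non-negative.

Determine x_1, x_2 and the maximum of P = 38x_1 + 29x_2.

x_1 = 7/4, x_2 = 2, maximum P = 249/2

The binding constraints are 8x_1 + 9x_2 = 32 and x_2 = 2.
Solving simultaneously gives x_1 = 7/4, x_2 = 2.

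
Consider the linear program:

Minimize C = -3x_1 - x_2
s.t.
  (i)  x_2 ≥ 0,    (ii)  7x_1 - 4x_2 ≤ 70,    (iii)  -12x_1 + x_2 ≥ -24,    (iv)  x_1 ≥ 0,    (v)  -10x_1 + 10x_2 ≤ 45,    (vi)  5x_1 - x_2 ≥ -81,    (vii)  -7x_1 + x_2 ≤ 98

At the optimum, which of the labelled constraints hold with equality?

(iii) and (v)

Feasible corners and C = -3x_1 - x_2:
  (2, 0) → C = -6
  (0, 0) → C = 0
  (57/22, 78/11) → C = -327/22
  (0, 9/2) → C = -9/2

The minimum is at (57/22, 78/11). Substituting into each constraint, equality holds for (iii) and (v); the remaining constraints have slack.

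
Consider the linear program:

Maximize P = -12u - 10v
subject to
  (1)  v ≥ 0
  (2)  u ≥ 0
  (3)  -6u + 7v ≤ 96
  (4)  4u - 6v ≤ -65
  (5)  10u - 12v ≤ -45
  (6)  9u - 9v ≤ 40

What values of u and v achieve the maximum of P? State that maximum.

Vertices and P = -12u - 10v:
  (0, 96/7) → P = -960/7
  (0, 65/6) → P = -325/3
  (1144/9, 368/3) → P = -2752
  (85/2, 235/6) → P = -2705/3
  (295/6, 805/18) → P = -9335/9

The optimum lies where u = 0 and 4u - 6v = -65.
Solving simultaneously gives u = 0, v = 65/6.

u = 0, v = 65/6, maximum P = -325/3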